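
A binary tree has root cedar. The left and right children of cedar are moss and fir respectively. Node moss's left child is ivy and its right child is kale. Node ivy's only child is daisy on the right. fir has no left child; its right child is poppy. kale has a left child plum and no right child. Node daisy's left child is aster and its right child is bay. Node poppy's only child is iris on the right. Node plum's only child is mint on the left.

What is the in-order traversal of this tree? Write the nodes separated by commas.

ivy, aster, daisy, bay, moss, mint, plum, kale, cedar, fir, poppy, iris

In-order visits the left subtree, then the node, then the right subtree.
At cedar: go left to moss.
  At moss: go left to ivy.
    At ivy: no left child.
    Visit ivy.
    At ivy: go right to daisy.
      At daisy: go left to aster.
        aster is a leaf — visit aster.
      Visit daisy.
      At daisy: go right to bay.
        bay is a leaf — visit bay.
  Visit moss.
  At moss: go right to kale.
    At kale: go left to plum.
      At plum: go left to mint.
        mint is a leaf — visit mint.
      Visit plum.
      At plum: no right child.
    Visit kale.
    At kale: no right child.
Visit cedar.
At cedar: go right to fir.
  At fir: no left child.
  Visit fir.
  At fir: go right to poppy.
    At poppy: no left child.
    Visit poppy.
    At poppy: go right to iris.
      iris is a leaf — visit iris.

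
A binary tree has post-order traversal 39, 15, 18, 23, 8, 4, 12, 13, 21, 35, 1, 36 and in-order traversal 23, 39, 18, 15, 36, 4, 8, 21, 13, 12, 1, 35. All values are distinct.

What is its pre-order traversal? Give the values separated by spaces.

36 23 18 39 15 1 21 4 8 13 12 35

The last element of post-order is the root; it splits in-order into left and right subtrees.
Root 36: left subtree has 4 nodes {23, 39, 18, 15}, right has 7 {4, 8, 21, 13, 12, 1, 35}.
  Root 23: left subtree has 0 nodes { }, right has 3 {39, 18, 15}.
    Root 18: left subtree has 1 node {39}, right has 1 {15}.
  Root 1: left subtree has 5 nodes {4, 8, 21, 13, 12}, right has 1 {35}.
    Root 21: left subtree has 2 nodes {4, 8}, right has 2 {13, 12}.
      Root 4: left subtree has 0 nodes { }, right has 1 {8}.
      Root 13: left subtree has 0 nodes { }, right has 1 {12}.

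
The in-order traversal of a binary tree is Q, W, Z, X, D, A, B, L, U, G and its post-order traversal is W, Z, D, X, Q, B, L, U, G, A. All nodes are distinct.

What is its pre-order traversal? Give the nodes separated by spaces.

A Q X Z W D G U L B

The last element of post-order is the root; it splits in-order into left and right subtrees.
Root A: left subtree has 5 nodes {Q, W, Z, X, D}, right has 4 {B, L, U, G}.
  Root Q: left subtree has 0 nodes { }, right has 4 {W, Z, X, D}.
    Root X: left subtree has 2 nodes {W, Z}, right has 1 {D}.
      Root Z: left subtree has 1 node {W}, right has 0 { }.
  Root G: left subtree has 3 nodes {B, L, U}, right has 0 { }.
    Root U: left subtree has 2 nodes {B, L}, right has 0 { }.
      Root L: left subtree has 1 node {B}, right has 0 { }.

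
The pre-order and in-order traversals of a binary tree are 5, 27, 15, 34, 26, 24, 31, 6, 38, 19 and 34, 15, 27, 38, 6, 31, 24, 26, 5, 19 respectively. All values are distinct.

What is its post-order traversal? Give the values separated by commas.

34, 15, 38, 6, 31, 24, 26, 27, 19, 5

The first element of pre-order is the root; it splits in-order into left and right subtrees.
Root 5: left subtree has 8 nodes {34, 15, 27, 38, 6, 31, 24, 26}, right has 1 {19}.
  Root 27: left subtree has 2 nodes {34, 15}, right has 5 {38, 6, 31, 24, 26}.
    Root 15: left subtree has 1 node {34}, right has 0 { }.
    Root 26: left subtree has 4 nodes {38, 6, 31, 24}, right has 0 { }.
      Root 24: left subtree has 3 nodes {38, 6, 31}, right has 0 { }.
        Root 31: left subtree has 2 nodes {38, 6}, right has 0 { }.
          Root 6: left subtree has 1 node {38}, right has 0 { }.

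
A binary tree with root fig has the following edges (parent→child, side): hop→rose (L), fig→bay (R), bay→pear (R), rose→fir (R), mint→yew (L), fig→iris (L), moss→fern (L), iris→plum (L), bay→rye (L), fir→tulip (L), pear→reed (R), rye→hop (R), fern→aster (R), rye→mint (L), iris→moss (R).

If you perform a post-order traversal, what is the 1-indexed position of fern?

Post-order visits the left subtree, then the right subtree, then the node.
At fig: go left to iris.
  At iris: go left to plum.
    plum is a leaf — visit plum.
  At iris: go right to moss.
    At moss: go left to fern.
      At fern: no left child.
      At fern: go right to aster.
        aster is a leaf — visit aster.
      Visit fern.
    At moss: no right child.
    Visit moss.
  Visit iris.
At fig: go right to bay.
  At bay: go left to rye.
    At rye: go left to mint.
      At mint: go left to yew.
        yew is a leaf — visit yew.
      At mint: no right child.
      Visit mint.
    At rye: go right to hop.
      At hop: go left to rose.
        At rose: no left child.
        At rose: go right to fir.
          At fir: go left to tulip.
            tulip is a leaf — visit tulip.
          At fir: no right child.
          Visit fir.
        Visit rose.
      At hop: no right child.
      Visit hop.
    Visit rye.
  At bay: go right to pear.
    At pear: no left child.
    At pear: go right to reed.
      reed is a leaf — visit reed.
    Visit pear.
  Visit bay.
Visit fig.
Full post-order sequence: plum, aster, fern, moss, iris, yew, mint, tulip, fir, rose, hop, rye, reed, pear, bay, fig.

3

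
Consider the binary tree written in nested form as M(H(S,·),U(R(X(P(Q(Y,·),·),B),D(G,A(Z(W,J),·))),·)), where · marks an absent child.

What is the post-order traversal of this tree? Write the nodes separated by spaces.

Post-order visits the left subtree, then the right subtree, then the node.
At M: go left to H.
  At H: go left to S.
    S is a leaf — visit S.
  At H: no right child.
  Visit H.
At M: go right to U.
  At U: go left to R.
    At R: go left to X.
      At X: go left to P.
        At P: go left to Q.
          At Q: go left to Y.
            Y is a leaf — visit Y.
          At Q: no right child.
          Visit Q.
        At P: no right child.
        Visit P.
      At X: go right to B.
        B is a leaf — visit B.
      Visit X.
    At R: go right to D.
      At D: go left to G.
        G is a leaf — visit G.
      At D: go right to A.
        At A: go left to Z.
          At Z: go left to W.
            W is a leaf — visit W.
          At Z: go right to J.
            J is a leaf — visit J.
          Visit Z.
        At A: no right child.
        Visit A.
      Visit D.
    Visit R.
  At U: no right child.
  Visit U.
Visit M.

S H Y Q P B X G W J Z A D R U M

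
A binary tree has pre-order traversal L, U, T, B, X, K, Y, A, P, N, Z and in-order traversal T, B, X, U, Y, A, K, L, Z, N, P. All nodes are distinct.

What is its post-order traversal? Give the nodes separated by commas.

X, B, T, A, Y, K, U, Z, N, P, L

The first element of pre-order is the root; it splits in-order into left and right subtrees.
Root L: left subtree has 7 nodes {T, B, X, U, Y, A, K}, right has 3 {Z, N, P}.
  Root U: left subtree has 3 nodes {T, B, X}, right has 3 {Y, A, K}.
    Root T: left subtree has 0 nodes { }, right has 2 {B, X}.
      Root B: left subtree has 0 nodes { }, right has 1 {X}.
    Root K: left subtree has 2 nodes {Y, A}, right has 0 { }.
      Root Y: left subtree has 0 nodes { }, right has 1 {A}.
  Root P: left subtree has 2 nodes {Z, N}, right has 0 { }.
    Root N: left subtree has 1 node {Z}, right has 0 { }.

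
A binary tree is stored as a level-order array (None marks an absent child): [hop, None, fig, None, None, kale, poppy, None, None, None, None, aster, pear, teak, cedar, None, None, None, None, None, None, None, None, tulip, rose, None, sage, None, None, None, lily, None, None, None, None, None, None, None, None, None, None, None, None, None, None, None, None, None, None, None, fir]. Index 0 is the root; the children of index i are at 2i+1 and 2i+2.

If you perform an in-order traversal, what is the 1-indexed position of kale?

In-order visits the left subtree, then the node, then the right subtree.
At hop: no left child.
Visit hop.
At hop: go right to fig.
  At fig: go left to kale.
    At kale: go left to aster.
      At aster: go left to tulip.
        tulip is a leaf — visit tulip.
      Visit aster.
      At aster: go right to rose.
        At rose: no left child.
        Visit rose.
        At rose: go right to fir.
          fir is a leaf — visit fir.
    Visit kale.
    At kale: go right to pear.
      At pear: no left child.
      Visit pear.
      At pear: go right to sage.
        sage is a leaf — visit sage.
  Visit fig.
  At fig: go right to poppy.
    At poppy: go left to teak.
      teak is a leaf — visit teak.
    Visit poppy.
    At poppy: go right to cedar.
      At cedar: no left child.
      Visit cedar.
      At cedar: go right to lily.
        lily is a leaf — visit lily.
Full in-order sequence: hop, tulip, aster, rose, fir, kale, pear, sage, fig, teak, poppy, cedar, lily.

6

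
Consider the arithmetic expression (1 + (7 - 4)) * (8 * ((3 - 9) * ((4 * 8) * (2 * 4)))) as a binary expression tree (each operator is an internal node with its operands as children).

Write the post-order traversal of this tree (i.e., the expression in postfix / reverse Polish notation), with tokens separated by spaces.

1 7 4 - + 8 3 9 - 4 8 * 2 4 * * * * *

Post-order on an expression tree gives postfix notation: for each operator, emit left operand, right operand, then the operator.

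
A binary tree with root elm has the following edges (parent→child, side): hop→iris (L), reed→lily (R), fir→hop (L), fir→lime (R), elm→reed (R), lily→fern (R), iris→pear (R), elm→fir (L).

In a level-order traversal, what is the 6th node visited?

Level-order visits nodes level by level from the root, left to right within each level.
Level 0: elm
Level 1: fir, reed
Level 2: hop, lime, lily
Level 3: iris, fern
Level 4: pear
Full level-order sequence: elm, fir, reed, hop, lime, lily, iris, fern, pear.

lily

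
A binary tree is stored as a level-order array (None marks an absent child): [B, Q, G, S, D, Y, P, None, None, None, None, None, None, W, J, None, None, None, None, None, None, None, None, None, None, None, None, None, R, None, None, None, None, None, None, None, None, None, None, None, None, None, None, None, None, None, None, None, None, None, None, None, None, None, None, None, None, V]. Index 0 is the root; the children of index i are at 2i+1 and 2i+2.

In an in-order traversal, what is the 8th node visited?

V

In-order visits the left subtree, then the node, then the right subtree.
At B: go left to Q.
  At Q: go left to S.
    S is a leaf — visit S.
  Visit Q.
  At Q: go right to D.
    D is a leaf — visit D.
Visit B.
At B: go right to G.
  At G: go left to Y.
    Y is a leaf — visit Y.
  Visit G.
  At G: go right to P.
    At P: go left to W.
      At W: no left child.
      Visit W.
      At W: go right to R.
        At R: go left to V.
          V is a leaf — visit V.
        Visit R.
        At R: no right child.
    Visit P.
    At P: go right to J.
      J is a leaf — visit J.
Full in-order sequence: S, Q, D, B, Y, G, W, V, R, P, J.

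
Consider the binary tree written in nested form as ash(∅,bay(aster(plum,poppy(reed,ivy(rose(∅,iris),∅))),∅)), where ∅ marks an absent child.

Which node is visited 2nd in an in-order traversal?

In-order visits the left subtree, then the node, then the right subtree.
At ash: no left child.
Visit ash.
At ash: go right to bay.
  At bay: go left to aster.
    At aster: go left to plum.
      plum is a leaf — visit plum.
    Visit aster.
    At aster: go right to poppy.
      At poppy: go left to reed.
        reed is a leaf — visit reed.
      Visit poppy.
      At poppy: go right to ivy.
        At ivy: go left to rose.
          At rose: no left child.
          Visit rose.
          At rose: go right to iris.
            iris is a leaf — visit iris.
        Visit ivy.
        At ivy: no right child.
  Visit bay.
  At bay: no right child.
Full in-order sequence: ash, plum, aster, reed, poppy, rose, iris, ivy, bay.

plum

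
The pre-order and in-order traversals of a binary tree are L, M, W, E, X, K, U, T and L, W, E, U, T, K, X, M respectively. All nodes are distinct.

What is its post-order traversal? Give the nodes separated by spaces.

The first element of pre-order is the root; it splits in-order into left and right subtrees.
Root L: left subtree has 0 nodes { }, right has 7 {W, E, U, T, K, X, M}.
  Root M: left subtree has 6 nodes {W, E, U, T, K, X}, right has 0 { }.
    Root W: left subtree has 0 nodes { }, right has 5 {E, U, T, K, X}.
      Root E: left subtree has 0 nodes { }, right has 4 {U, T, K, X}.
        Root X: left subtree has 3 nodes {U, T, K}, right has 0 { }.
          Root K: left subtree has 2 nodes {U, T}, right has 0 { }.
            Root U: left subtree has 0 nodes { }, right has 1 {T}.

T U K X E W M L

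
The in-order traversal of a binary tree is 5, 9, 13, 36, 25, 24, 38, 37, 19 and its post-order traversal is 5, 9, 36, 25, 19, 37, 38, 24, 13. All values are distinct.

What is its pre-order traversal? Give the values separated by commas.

The last element of post-order is the root; it splits in-order into left and right subtrees.
Root 13: left subtree has 2 nodes {5, 9}, right has 6 {36, 25, 24, 38, 37, 19}.
  Root 9: left subtree has 1 node {5}, right has 0 { }.
  Root 24: left subtree has 2 nodes {36, 25}, right has 3 {38, 37, 19}.
    Root 25: left subtree has 1 node {36}, right has 0 { }.
    Root 38: left subtree has 0 nodes { }, right has 2 {37, 19}.
      Root 37: left subtree has 0 nodes { }, right has 1 {19}.

13, 9, 5, 24, 25, 36, 38, 37, 19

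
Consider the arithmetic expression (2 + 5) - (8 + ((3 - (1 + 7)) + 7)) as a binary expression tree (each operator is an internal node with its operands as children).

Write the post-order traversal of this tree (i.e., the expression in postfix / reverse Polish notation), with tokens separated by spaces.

Post-order on an expression tree gives postfix notation: for each operator, emit left operand, right operand, then the operator.

2 5 + 8 3 1 7 + - 7 + + -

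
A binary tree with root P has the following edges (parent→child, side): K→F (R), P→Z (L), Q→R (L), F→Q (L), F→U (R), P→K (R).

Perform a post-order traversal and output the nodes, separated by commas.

Post-order visits the left subtree, then the right subtree, then the node.
At P: go left to Z.
  Z is a leaf — visit Z.
At P: go right to K.
  At K: no left child.
  At K: go right to F.
    At F: go left to Q.
      At Q: go left to R.
        R is a leaf — visit R.
      At Q: no right child.
      Visit Q.
    At F: go right to U.
      U is a leaf — visit U.
    Visit F.
  Visit K.
Visit P.

Z, R, Q, U, F, K, P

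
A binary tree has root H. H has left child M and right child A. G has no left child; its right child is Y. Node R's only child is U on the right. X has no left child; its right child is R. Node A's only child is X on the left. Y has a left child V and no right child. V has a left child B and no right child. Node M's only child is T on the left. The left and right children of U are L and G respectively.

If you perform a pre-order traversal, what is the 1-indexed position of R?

Pre-order visits the node, then its left subtree, then its right subtree.
Visit H.
At H: go left to M.
  Visit M.
  At M: go left to T.
    T is a leaf — visit T.
  At M: no right child.
At H: go right to A.
  Visit A.
  At A: go left to X.
    Visit X.
    At X: no left child.
    At X: go right to R.
      Visit R.
      At R: no left child.
      At R: go right to U.
        Visit U.
        At U: go left to L.
          L is a leaf — visit L.
        At U: go right to G.
          Visit G.
          At G: no left child.
          At G: go right to Y.
            Visit Y.
            At Y: go left to V.
              Visit V.
              At V: go left to B.
                B is a leaf — visit B.
              At V: no right child.
            At Y: no right child.
  At A: no right child.
Full pre-order sequence: H, M, T, A, X, R, U, L, G, Y, V, B.

6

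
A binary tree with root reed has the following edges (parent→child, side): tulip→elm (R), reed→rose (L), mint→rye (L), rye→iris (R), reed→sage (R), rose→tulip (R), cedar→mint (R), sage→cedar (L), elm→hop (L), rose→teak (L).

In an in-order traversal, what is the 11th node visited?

sage

In-order visits the left subtree, then the node, then the right subtree.
At reed: go left to rose.
  At rose: go left to teak.
    teak is a leaf — visit teak.
  Visit rose.
  At rose: go right to tulip.
    At tulip: no left child.
    Visit tulip.
    At tulip: go right to elm.
      At elm: go left to hop.
        hop is a leaf — visit hop.
      Visit elm.
      At elm: no right child.
Visit reed.
At reed: go right to sage.
  At sage: go left to cedar.
    At cedar: no left child.
    Visit cedar.
    At cedar: go right to mint.
      At mint: go left to rye.
        At rye: no left child.
        Visit rye.
        At rye: go right to iris.
          iris is a leaf — visit iris.
      Visit mint.
      At mint: no right child.
  Visit sage.
  At sage: no right child.
Full in-order sequence: teak, rose, tulip, hop, elm, reed, cedar, rye, iris, mint, sage.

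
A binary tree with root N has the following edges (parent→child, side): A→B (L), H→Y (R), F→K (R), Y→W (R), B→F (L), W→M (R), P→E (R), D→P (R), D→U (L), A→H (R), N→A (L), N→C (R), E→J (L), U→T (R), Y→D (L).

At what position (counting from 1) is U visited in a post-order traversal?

Post-order visits the left subtree, then the right subtree, then the node.
At N: go left to A.
  At A: go left to B.
    At B: go left to F.
      At F: no left child.
      At F: go right to K.
        K is a leaf — visit K.
      Visit F.
    At B: no right child.
    Visit B.
  At A: go right to H.
    At H: no left child.
    At H: go right to Y.
      At Y: go left to D.
        At D: go left to U.
          At U: no left child.
          At U: go right to T.
            T is a leaf — visit T.
          Visit U.
        At D: go right to P.
          At P: no left child.
          At P: go right to E.
            At E: go left to J.
              J is a leaf — visit J.
            At E: no right child.
            Visit E.
          Visit P.
        Visit D.
      At Y: go right to W.
        At W: no left child.
        At W: go right to M.
          M is a leaf — visit M.
        Visit W.
      Visit Y.
    Visit H.
  Visit A.
At N: go right to C.
  C is a leaf — visit C.
Visit N.
Full post-order sequence: K, F, B, T, U, J, E, P, D, M, W, Y, H, A, C, N.

5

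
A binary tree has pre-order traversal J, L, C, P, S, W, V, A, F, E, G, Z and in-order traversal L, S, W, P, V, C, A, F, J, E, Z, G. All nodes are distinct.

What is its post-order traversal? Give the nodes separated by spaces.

The first element of pre-order is the root; it splits in-order into left and right subtrees.
Root J: left subtree has 8 nodes {L, S, W, P, V, C, A, F}, right has 3 {E, Z, G}.
  Root L: left subtree has 0 nodes { }, right has 7 {S, W, P, V, C, A, F}.
    Root C: left subtree has 4 nodes {S, W, P, V}, right has 2 {A, F}.
      Root P: left subtree has 2 nodes {S, W}, right has 1 {V}.
        Root S: left subtree has 0 nodes { }, right has 1 {W}.
      Root A: left subtree has 0 nodes { }, right has 1 {F}.
  Root E: left subtree has 0 nodes { }, right has 2 {Z, G}.
    Root G: left subtree has 1 node {Z}, right has 0 { }.

W S V P F A C L Z G E J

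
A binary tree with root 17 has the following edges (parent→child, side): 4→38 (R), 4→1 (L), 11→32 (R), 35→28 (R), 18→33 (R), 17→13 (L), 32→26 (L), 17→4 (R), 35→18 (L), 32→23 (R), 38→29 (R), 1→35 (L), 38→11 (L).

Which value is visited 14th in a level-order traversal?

Level-order visits nodes level by level from the root, left to right within each level.
Level 0: 17
Level 1: 13, 4
Level 2: 1, 38
Level 3: 35, 11, 29
Level 4: 18, 28, 32
Level 5: 33, 26, 23
Full level-order sequence: 17, 13, 4, 1, 38, 35, 11, 29, 18, 28, 32, 33, 26, 23.

23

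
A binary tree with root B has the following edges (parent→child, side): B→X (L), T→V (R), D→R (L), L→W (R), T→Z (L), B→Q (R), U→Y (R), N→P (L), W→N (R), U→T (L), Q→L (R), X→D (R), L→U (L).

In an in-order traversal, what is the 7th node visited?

T

In-order visits the left subtree, then the node, then the right subtree.
At B: go left to X.
  At X: no left child.
  Visit X.
  At X: go right to D.
    At D: go left to R.
      R is a leaf — visit R.
    Visit D.
    At D: no right child.
Visit B.
At B: go right to Q.
  At Q: no left child.
  Visit Q.
  At Q: go right to L.
    At L: go left to U.
      At U: go left to T.
        At T: go left to Z.
          Z is a leaf — visit Z.
        Visit T.
        At T: go right to V.
          V is a leaf — visit V.
      Visit U.
      At U: go right to Y.
        Y is a leaf — visit Y.
    Visit L.
    At L: go right to W.
      At W: no left child.
      Visit W.
      At W: go right to N.
        At N: go left to P.
          P is a leaf — visit P.
        Visit N.
        At N: no right child.
Full in-order sequence: X, R, D, B, Q, Z, T, V, U, Y, L, W, P, N.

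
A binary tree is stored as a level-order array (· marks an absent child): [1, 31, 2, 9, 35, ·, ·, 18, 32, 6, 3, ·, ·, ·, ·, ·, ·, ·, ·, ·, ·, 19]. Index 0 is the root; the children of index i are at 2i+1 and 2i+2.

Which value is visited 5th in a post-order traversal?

19

Post-order visits the left subtree, then the right subtree, then the node.
At 1: go left to 31.
  At 31: go left to 9.
    At 9: go left to 18.
      18 is a leaf — visit 18.
    At 9: go right to 32.
      32 is a leaf — visit 32.
    Visit 9.
  At 31: go right to 35.
    At 35: go left to 6.
      6 is a leaf — visit 6.
    At 35: go right to 3.
      At 3: go left to 19.
        19 is a leaf — visit 19.
      At 3: no right child.
      Visit 3.
    Visit 35.
  Visit 31.
At 1: go right to 2.
  2 is a leaf — visit 2.
Visit 1.
Full post-order sequence: 18, 32, 9, 6, 19, 3, 35, 31, 2, 1.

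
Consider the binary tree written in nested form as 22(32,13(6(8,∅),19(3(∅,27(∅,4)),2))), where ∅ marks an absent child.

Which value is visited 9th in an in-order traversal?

In-order visits the left subtree, then the node, then the right subtree.
At 22: go left to 32.
  32 is a leaf — visit 32.
Visit 22.
At 22: go right to 13.
  At 13: go left to 6.
    At 6: go left to 8.
      8 is a leaf — visit 8.
    Visit 6.
    At 6: no right child.
  Visit 13.
  At 13: go right to 19.
    At 19: go left to 3.
      At 3: no left child.
      Visit 3.
      At 3: go right to 27.
        At 27: no left child.
        Visit 27.
        At 27: go right to 4.
          4 is a leaf — visit 4.
    Visit 19.
    At 19: go right to 2.
      2 is a leaf — visit 2.
Full in-order sequence: 32, 22, 8, 6, 13, 3, 27, 4, 19, 2.

19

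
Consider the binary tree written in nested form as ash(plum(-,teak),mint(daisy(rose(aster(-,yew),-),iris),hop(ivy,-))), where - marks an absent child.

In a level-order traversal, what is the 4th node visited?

Level-order visits nodes level by level from the root, left to right within each level.
Level 0: ash
Level 1: plum, mint
Level 2: teak, daisy, hop
Level 3: rose, iris, ivy
Level 4: aster
Level 5: yew
Full level-order sequence: ash, plum, mint, teak, daisy, hop, rose, iris, ivy, aster, yew.

teak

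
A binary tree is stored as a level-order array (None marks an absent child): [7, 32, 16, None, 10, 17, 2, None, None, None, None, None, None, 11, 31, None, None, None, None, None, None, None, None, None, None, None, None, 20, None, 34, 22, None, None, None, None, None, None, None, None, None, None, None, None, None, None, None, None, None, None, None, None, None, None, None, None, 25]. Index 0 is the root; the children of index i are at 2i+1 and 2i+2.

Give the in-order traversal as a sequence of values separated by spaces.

In-order visits the left subtree, then the node, then the right subtree.
At 7: go left to 32.
  At 32: no left child.
  Visit 32.
  At 32: go right to 10.
    10 is a leaf — visit 10.
Visit 7.
At 7: go right to 16.
  At 16: go left to 17.
    17 is a leaf — visit 17.
  Visit 16.
  At 16: go right to 2.
    At 2: go left to 11.
      At 11: go left to 20.
        At 20: go left to 25.
          25 is a leaf — visit 25.
        Visit 20.
        At 20: no right child.
      Visit 11.
      At 11: no right child.
    Visit 2.
    At 2: go right to 31.
      At 31: go left to 34.
        34 is a leaf — visit 34.
      Visit 31.
      At 31: go right to 22.
        22 is a leaf — visit 22.

32 10 7 17 16 25 20 11 2 34 31 22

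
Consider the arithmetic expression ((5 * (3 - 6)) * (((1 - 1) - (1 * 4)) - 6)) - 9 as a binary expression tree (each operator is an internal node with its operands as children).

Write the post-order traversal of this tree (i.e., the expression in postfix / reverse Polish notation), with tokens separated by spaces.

Post-order on an expression tree gives postfix notation: for each operator, emit left operand, right operand, then the operator.

5 3 6 - * 1 1 - 1 4 * - 6 - * 9 -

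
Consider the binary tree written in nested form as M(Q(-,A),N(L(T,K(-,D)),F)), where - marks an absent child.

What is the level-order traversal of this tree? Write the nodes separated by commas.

Level-order visits nodes level by level from the root, left to right within each level.
Level 0: M
Level 1: Q, N
Level 2: A, L, F
Level 3: T, K
Level 4: D

M, Q, N, A, L, F, T, K, D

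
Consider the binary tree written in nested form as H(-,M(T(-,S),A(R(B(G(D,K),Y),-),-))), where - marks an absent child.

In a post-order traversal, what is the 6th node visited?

Post-order visits the left subtree, then the right subtree, then the node.
At H: no left child.
At H: go right to M.
  At M: go left to T.
    At T: no left child.
    At T: go right to S.
      S is a leaf — visit S.
    Visit T.
  At M: go right to A.
    At A: go left to R.
      At R: go left to B.
        At B: go left to G.
          At G: go left to D.
            D is a leaf — visit D.
          At G: go right to K.
            K is a leaf — visit K.
          Visit G.
        At B: go right to Y.
          Y is a leaf — visit Y.
        Visit B.
      At R: no right child.
      Visit R.
    At A: no right child.
    Visit A.
  Visit M.
Visit H.
Full post-order sequence: S, T, D, K, G, Y, B, R, A, M, H.

Y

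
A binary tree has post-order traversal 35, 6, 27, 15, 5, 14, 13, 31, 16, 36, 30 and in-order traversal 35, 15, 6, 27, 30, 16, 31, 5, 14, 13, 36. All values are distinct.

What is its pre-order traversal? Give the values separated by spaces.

The last element of post-order is the root; it splits in-order into left and right subtrees.
Root 30: left subtree has 4 nodes {35, 15, 6, 27}, right has 6 {16, 31, 5, 14, 13, 36}.
  Root 15: left subtree has 1 node {35}, right has 2 {6, 27}.
    Root 27: left subtree has 1 node {6}, right has 0 { }.
  Root 36: left subtree has 5 nodes {16, 31, 5, 14, 13}, right has 0 { }.
    Root 16: left subtree has 0 nodes { }, right has 4 {31, 5, 14, 13}.
      Root 31: left subtree has 0 nodes { }, right has 3 {5, 14, 13}.
        Root 13: left subtree has 2 nodes {5, 14}, right has 0 { }.
          Root 14: left subtree has 1 node {5}, right has 0 { }.

30 15 35 27 6 36 16 31 13 14 5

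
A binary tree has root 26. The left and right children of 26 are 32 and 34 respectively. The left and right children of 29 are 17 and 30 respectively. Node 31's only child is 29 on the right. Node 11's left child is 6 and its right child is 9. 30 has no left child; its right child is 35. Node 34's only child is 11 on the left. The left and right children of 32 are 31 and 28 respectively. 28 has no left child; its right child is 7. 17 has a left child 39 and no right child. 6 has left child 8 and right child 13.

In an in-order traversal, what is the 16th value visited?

In-order visits the left subtree, then the node, then the right subtree.
At 26: go left to 32.
  At 32: go left to 31.
    At 31: no left child.
    Visit 31.
    At 31: go right to 29.
      At 29: go left to 17.
        At 17: go left to 39.
          39 is a leaf — visit 39.
        Visit 17.
        At 17: no right child.
      Visit 29.
      At 29: go right to 30.
        At 30: no left child.
        Visit 30.
        At 30: go right to 35.
          35 is a leaf — visit 35.
  Visit 32.
  At 32: go right to 28.
    At 28: no left child.
    Visit 28.
    At 28: go right to 7.
      7 is a leaf — visit 7.
Visit 26.
At 26: go right to 34.
  At 34: go left to 11.
    At 11: go left to 6.
      At 6: go left to 8.
        8 is a leaf — visit 8.
      Visit 6.
      At 6: go right to 13.
        13 is a leaf — visit 13.
    Visit 11.
    At 11: go right to 9.
      9 is a leaf — visit 9.
  Visit 34.
  At 34: no right child.
Full in-order sequence: 31, 39, 17, 29, 30, 35, 32, 28, 7, 26, 8, 6, 13, 11, 9, 34.

34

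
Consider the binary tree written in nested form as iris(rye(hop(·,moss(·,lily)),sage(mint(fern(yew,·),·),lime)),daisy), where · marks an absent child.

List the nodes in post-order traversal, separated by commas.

lily, moss, hop, yew, fern, mint, lime, sage, rye, daisy, iris

Post-order visits the left subtree, then the right subtree, then the node.
At iris: go left to rye.
  At rye: go left to hop.
    At hop: no left child.
    At hop: go right to moss.
      At moss: no left child.
      At moss: go right to lily.
        lily is a leaf — visit lily.
      Visit moss.
    Visit hop.
  At rye: go right to sage.
    At sage: go left to mint.
      At mint: go left to fern.
        At fern: go left to yew.
          yew is a leaf — visit yew.
        At fern: no right child.
        Visit fern.
      At mint: no right child.
      Visit mint.
    At sage: go right to lime.
      lime is a leaf — visit lime.
    Visit sage.
  Visit rye.
At iris: go right to daisy.
  daisy is a leaf — visit daisy.
Visit iris.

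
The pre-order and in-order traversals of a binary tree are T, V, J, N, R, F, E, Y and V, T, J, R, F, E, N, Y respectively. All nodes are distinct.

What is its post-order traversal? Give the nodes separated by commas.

V, E, F, R, Y, N, J, T

The first element of pre-order is the root; it splits in-order into left and right subtrees.
Root T: left subtree has 1 node {V}, right has 6 {J, R, F, E, N, Y}.
  Root J: left subtree has 0 nodes { }, right has 5 {R, F, E, N, Y}.
    Root N: left subtree has 3 nodes {R, F, E}, right has 1 {Y}.
      Root R: left subtree has 0 nodes { }, right has 2 {F, E}.
        Root F: left subtree has 0 nodes { }, right has 1 {E}.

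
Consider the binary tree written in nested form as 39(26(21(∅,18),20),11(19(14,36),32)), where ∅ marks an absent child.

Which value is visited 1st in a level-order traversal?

39

Level-order visits nodes level by level from the root, left to right within each level.
Level 0: 39
Level 1: 26, 11
Level 2: 21, 20, 19, 32
Level 3: 18, 14, 36
Full level-order sequence: 39, 26, 11, 21, 20, 19, 32, 18, 14, 36.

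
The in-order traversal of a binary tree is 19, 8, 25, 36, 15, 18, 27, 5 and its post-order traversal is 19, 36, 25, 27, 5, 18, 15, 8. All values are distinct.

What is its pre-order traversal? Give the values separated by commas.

8, 19, 15, 25, 36, 18, 5, 27

The last element of post-order is the root; it splits in-order into left and right subtrees.
Root 8: left subtree has 1 node {19}, right has 6 {25, 36, 15, 18, 27, 5}.
  Root 15: left subtree has 2 nodes {25, 36}, right has 3 {18, 27, 5}.
    Root 25: left subtree has 0 nodes { }, right has 1 {36}.
    Root 18: left subtree has 0 nodes { }, right has 2 {27, 5}.
      Root 5: left subtree has 1 node {27}, right has 0 { }.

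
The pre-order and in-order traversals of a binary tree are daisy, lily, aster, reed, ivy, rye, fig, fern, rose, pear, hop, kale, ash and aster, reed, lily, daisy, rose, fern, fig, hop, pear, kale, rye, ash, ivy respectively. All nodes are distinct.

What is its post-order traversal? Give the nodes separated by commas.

reed, aster, lily, rose, fern, hop, kale, pear, fig, ash, rye, ivy, daisy

The first element of pre-order is the root; it splits in-order into left and right subtrees.
Root daisy: left subtree has 3 nodes {aster, reed, lily}, right has 9 {rose, fern, fig, hop, pear, kale, rye, ash, ivy}.
  Root lily: left subtree has 2 nodes {aster, reed}, right has 0 { }.
    Root aster: left subtree has 0 nodes { }, right has 1 {reed}.
  Root ivy: left subtree has 8 nodes {rose, fern, fig, hop, pear, kale, rye, ash}, right has 0 { }.
    Root rye: left subtree has 6 nodes {rose, fern, fig, hop, pear, kale}, right has 1 {ash}.
      Root fig: left subtree has 2 nodes {rose, fern}, right has 3 {hop, pear, kale}.
        Root fern: left subtree has 1 node {rose}, right has 0 { }.
        Root pear: left subtree has 1 node {hop}, right has 1 {kale}.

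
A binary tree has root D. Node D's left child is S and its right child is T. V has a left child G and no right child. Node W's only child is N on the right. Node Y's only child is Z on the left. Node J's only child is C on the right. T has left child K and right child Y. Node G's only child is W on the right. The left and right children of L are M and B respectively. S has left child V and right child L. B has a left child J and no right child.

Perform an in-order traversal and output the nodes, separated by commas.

In-order visits the left subtree, then the node, then the right subtree.
At D: go left to S.
  At S: go left to V.
    At V: go left to G.
      At G: no left child.
      Visit G.
      At G: go right to W.
        At W: no left child.
        Visit W.
        At W: go right to N.
          N is a leaf — visit N.
    Visit V.
    At V: no right child.
  Visit S.
  At S: go right to L.
    At L: go left to M.
      M is a leaf — visit M.
    Visit L.
    At L: go right to B.
      At B: go left to J.
        At J: no left child.
        Visit J.
        At J: go right to C.
          C is a leaf — visit C.
      Visit B.
      At B: no right child.
Visit D.
At D: go right to T.
  At T: go left to K.
    K is a leaf — visit K.
  Visit T.
  At T: go right to Y.
    At Y: go left to Z.
      Z is a leaf — visit Z.
    Visit Y.
    At Y: no right child.

G, W, N, V, S, M, L, J, C, B, D, K, T, Z, Y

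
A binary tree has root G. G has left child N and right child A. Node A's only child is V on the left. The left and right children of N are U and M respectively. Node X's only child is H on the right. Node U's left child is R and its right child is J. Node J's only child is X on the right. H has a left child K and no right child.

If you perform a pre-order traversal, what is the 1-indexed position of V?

Pre-order visits the node, then its left subtree, then its right subtree.
Visit G.
At G: go left to N.
  Visit N.
  At N: go left to U.
    Visit U.
    At U: go left to R.
      R is a leaf — visit R.
    At U: go right to J.
      Visit J.
      At J: no left child.
      At J: go right to X.
        Visit X.
        At X: no left child.
        At X: go right to H.
          Visit H.
          At H: go left to K.
            K is a leaf — visit K.
          At H: no right child.
  At N: go right to M.
    M is a leaf — visit M.
At G: go right to A.
  Visit A.
  At A: go left to V.
    V is a leaf — visit V.
  At A: no right child.
Full pre-order sequence: G, N, U, R, J, X, H, K, M, A, V.

11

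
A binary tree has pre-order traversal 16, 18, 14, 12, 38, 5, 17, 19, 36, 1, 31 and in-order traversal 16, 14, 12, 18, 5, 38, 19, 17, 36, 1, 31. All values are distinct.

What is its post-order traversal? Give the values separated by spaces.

The first element of pre-order is the root; it splits in-order into left and right subtrees.
Root 16: left subtree has 0 nodes { }, right has 10 {14, 12, 18, 5, 38, 19, 17, 36, 1, 31}.
  Root 18: left subtree has 2 nodes {14, 12}, right has 7 {5, 38, 19, 17, 36, 1, 31}.
    Root 14: left subtree has 0 nodes { }, right has 1 {12}.
    Root 38: left subtree has 1 node {5}, right has 5 {19, 17, 36, 1, 31}.
      Root 17: left subtree has 1 node {19}, right has 3 {36, 1, 31}.
        Root 36: left subtree has 0 nodes { }, right has 2 {1, 31}.
          Root 1: left subtree has 0 nodes { }, right has 1 {31}.

12 14 5 19 31 1 36 17 38 18 16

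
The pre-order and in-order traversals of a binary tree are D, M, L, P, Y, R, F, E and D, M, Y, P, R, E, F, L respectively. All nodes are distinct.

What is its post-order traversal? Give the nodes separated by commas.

The first element of pre-order is the root; it splits in-order into left and right subtrees.
Root D: left subtree has 0 nodes { }, right has 7 {M, Y, P, R, E, F, L}.
  Root M: left subtree has 0 nodes { }, right has 6 {Y, P, R, E, F, L}.
    Root L: left subtree has 5 nodes {Y, P, R, E, F}, right has 0 { }.
      Root P: left subtree has 1 node {Y}, right has 3 {R, E, F}.
        Root R: left subtree has 0 nodes { }, right has 2 {E, F}.
          Root F: left subtree has 1 node {E}, right has 0 { }.

Y, E, F, R, P, L, M, D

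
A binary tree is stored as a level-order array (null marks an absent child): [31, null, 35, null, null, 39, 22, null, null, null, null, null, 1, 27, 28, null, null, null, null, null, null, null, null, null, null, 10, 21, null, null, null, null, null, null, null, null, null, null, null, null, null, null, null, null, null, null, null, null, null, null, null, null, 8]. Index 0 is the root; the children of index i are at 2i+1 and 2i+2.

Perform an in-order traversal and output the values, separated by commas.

In-order visits the left subtree, then the node, then the right subtree.
At 31: no left child.
Visit 31.
At 31: go right to 35.
  At 35: go left to 39.
    At 39: no left child.
    Visit 39.
    At 39: go right to 1.
      At 1: go left to 10.
        At 10: go left to 8.
          8 is a leaf — visit 8.
        Visit 10.
        At 10: no right child.
      Visit 1.
      At 1: go right to 21.
        21 is a leaf — visit 21.
  Visit 35.
  At 35: go right to 22.
    At 22: go left to 27.
      27 is a leaf — visit 27.
    Visit 22.
    At 22: go right to 28.
      28 is a leaf — visit 28.

31, 39, 8, 10, 1, 21, 35, 27, 22, 28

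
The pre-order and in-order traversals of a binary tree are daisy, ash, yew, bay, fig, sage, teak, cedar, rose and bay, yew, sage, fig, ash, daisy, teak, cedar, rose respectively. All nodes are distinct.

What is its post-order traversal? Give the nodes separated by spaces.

The first element of pre-order is the root; it splits in-order into left and right subtrees.
Root daisy: left subtree has 5 nodes {bay, yew, sage, fig, ash}, right has 3 {teak, cedar, rose}.
  Root ash: left subtree has 4 nodes {bay, yew, sage, fig}, right has 0 { }.
    Root yew: left subtree has 1 node {bay}, right has 2 {sage, fig}.
      Root fig: left subtree has 1 node {sage}, right has 0 { }.
  Root teak: left subtree has 0 nodes { }, right has 2 {cedar, rose}.
    Root cedar: left subtree has 0 nodes { }, right has 1 {rose}.

bay sage fig yew ash rose cedar teak daisy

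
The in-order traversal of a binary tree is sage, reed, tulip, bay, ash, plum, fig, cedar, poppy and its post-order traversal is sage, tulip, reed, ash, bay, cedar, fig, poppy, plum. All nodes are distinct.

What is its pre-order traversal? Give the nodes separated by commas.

The last element of post-order is the root; it splits in-order into left and right subtrees.
Root plum: left subtree has 5 nodes {sage, reed, tulip, bay, ash}, right has 3 {fig, cedar, poppy}.
  Root bay: left subtree has 3 nodes {sage, reed, tulip}, right has 1 {ash}.
    Root reed: left subtree has 1 node {sage}, right has 1 {tulip}.
  Root poppy: left subtree has 2 nodes {fig, cedar}, right has 0 { }.
    Root fig: left subtree has 0 nodes { }, right has 1 {cedar}.

plum, bay, reed, sage, tulip, ash, poppy, fig, cedar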